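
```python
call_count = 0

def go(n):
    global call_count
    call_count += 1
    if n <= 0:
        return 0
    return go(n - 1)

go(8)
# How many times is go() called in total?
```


go(8) calls go(7) calls ... calls go(0)
Total calls: 8 + 1 (for base case) = 9


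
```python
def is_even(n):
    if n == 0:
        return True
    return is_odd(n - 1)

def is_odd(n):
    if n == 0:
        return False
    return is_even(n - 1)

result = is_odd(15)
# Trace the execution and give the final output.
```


is_odd(15)
= is_even(14)
= is_odd(13)
= is_even(12)
= is_odd(11)
= is_even(10)
= is_odd(9)
= is_even(8)
= is_odd(7)
= is_even(6)
= is_odd(5)
= is_even(4)
= is_odd(3)
= is_even(2)
= is_odd(1)
= is_even(0)
n == 0: return True
= True


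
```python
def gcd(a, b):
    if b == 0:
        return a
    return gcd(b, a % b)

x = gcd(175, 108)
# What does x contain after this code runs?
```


gcd(175, 108)
= gcd(108, 175 % 108) = gcd(108, 67)
= gcd(67, 108 % 67) = gcd(67, 41)
= gcd(41, 67 % 41) = gcd(41, 26)
= gcd(26, 41 % 26) = gcd(26, 15)
= gcd(15, 26 % 15) = gcd(15, 11)
= gcd(11, 15 % 11) = gcd(11, 4)
= gcd(4, 11 % 4) = gcd(4, 3)
= gcd(3, 4 % 3) = gcd(3, 1)
= gcd(1, 3 % 1) = gcd(1, 0)
b == 0, return a = 1


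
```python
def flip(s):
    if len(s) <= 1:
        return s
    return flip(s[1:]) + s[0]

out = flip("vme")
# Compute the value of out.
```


flip("vme")
= flip("me") + "v"
= flip("e") + "m" + "v"
= "e" + "m" + "v"
= "emv"


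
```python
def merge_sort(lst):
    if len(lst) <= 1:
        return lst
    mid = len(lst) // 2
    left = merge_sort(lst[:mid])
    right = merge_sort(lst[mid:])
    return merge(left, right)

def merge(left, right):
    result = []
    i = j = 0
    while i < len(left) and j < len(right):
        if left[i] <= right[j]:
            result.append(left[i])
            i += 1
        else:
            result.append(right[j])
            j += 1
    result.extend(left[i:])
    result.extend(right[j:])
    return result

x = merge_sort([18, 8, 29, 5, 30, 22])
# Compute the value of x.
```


merge_sort([18, 8, 29, 5, 30, 22])
Split into [18, 8, 29] and [5, 30, 22]
Left sorted: [8, 18, 29]
Right sorted: [5, 22, 30]
Merge [8, 18, 29] and [5, 22, 30]
= [5, 8, 18, 22, 29, 30]


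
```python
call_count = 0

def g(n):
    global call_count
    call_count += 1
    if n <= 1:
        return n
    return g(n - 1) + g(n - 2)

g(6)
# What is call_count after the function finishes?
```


g(6) calls g(5) and g(4); each non-base call branches into two more.
Let C(k) = total number of calls made by g(k), including the call to g(k) itself.
Base cases: C(0) = 1, C(1) = 1
Recurrence: C(k) = 1 + C(k-1) + C(k-2)
  C(2) = 1 + C(1) + C(0) = 1 + 1 + 1 = 3
  C(3) = 1 + C(2) + C(1) = 1 + 3 + 1 = 5
  C(4) = 1 + C(3) + C(2) = 1 + 5 + 3 = 9
  C(5) = 1 + C(4) + C(3) = 1 + 9 + 5 = 15
  C(6) = 1 + C(5) + C(4) = 1 + 15 + 9 = 25
Total calls = C(6) = 25


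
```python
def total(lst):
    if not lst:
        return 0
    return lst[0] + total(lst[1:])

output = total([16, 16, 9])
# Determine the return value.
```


total([16, 16, 9])
= 16 + total([16, 9])
= 16 + 16 + total([9])
= 16 + 16 + 9 + total([])
= 16 + 16 + 9 + 0
= 41


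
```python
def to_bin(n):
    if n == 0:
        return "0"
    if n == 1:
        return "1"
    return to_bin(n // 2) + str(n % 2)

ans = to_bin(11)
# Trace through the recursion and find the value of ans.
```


to_bin(11)
= to_bin(5) + "1"
= to_bin(2) + "1" + "1"
= to_bin(1) + "0" + "1" + "1"
= "1" + "0" + "1" + "1"
= "1011"


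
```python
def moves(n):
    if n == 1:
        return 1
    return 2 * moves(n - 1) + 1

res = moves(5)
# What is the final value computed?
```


moves(5)
= 2 * moves(4) + 1
= 2 * (2 * moves(3) + 1) + 1
= 2 * (2 * (2 * moves(2) + 1) + 1) + 1
= 2 * (2 * (2 * (2 * moves(1) + 1) + 1) + 1) + 1
Now compute bottom-up:
moves(1) = 1
moves(2) = 2 * 1 + 1 = 3
moves(3) = 2 * 3 + 1 = 7
moves(4) = 2 * 7 + 1 = 15
moves(5) = 2 * 15 + 1 = 31
= 31


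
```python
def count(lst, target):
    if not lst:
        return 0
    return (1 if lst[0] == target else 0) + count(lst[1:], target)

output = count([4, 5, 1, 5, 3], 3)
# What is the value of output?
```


count([4, 5, 1, 5, 3], 3)
lst[0]=4 != 3: 0 + count([5, 1, 5, 3], 3)
lst[0]=5 != 3: 0 + count([1, 5, 3], 3)
lst[0]=1 != 3: 0 + count([5, 3], 3)
lst[0]=5 != 3: 0 + count([3], 3)
lst[0]=3 == 3: 1 + count([], 3)
= 1


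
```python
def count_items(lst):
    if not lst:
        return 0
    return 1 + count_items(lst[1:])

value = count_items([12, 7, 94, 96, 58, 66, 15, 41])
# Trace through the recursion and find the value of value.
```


count_items([12, 7, 94, 96, 58, 66, 15, 41])
= 1 + count_items([7, 94, 96, 58, 66, 15, 41])
= 1 + 1 + count_items([94, 96, 58, 66, 15, 41])
= 1 + 1 + 1 + count_items([96, 58, 66, 15, 41])
= 1 + 1 + 1 + 1 + count_items([58, 66, 15, 41])
= 1 + 1 + 1 + 1 + 1 + count_items([66, 15, 41])
= 1 + 1 + 1 + 1 + 1 + 1 + count_items([15, 41])
= 1 + 1 + 1 + 1 + 1 + 1 + 1 + count_items([41])
= 1 + 1 + 1 + 1 + 1 + 1 + 1 + 1 + count_items([])
= 1 + 1 + 1 + 1 + 1 + 1 + 1 + 1 + 0
= 8


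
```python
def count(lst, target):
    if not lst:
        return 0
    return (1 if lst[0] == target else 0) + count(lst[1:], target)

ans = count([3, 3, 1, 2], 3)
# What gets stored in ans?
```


count([3, 3, 1, 2], 3)
lst[0]=3 == 3: 1 + count([3, 1, 2], 3)
lst[0]=3 == 3: 1 + count([1, 2], 3)
lst[0]=1 != 3: 0 + count([2], 3)
lst[0]=2 != 3: 0 + count([], 3)
= 2


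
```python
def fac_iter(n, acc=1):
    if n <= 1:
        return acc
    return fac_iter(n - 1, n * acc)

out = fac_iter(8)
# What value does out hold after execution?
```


fac_iter(8, 1)
= fac_iter(7, 8 * 1) = fac_iter(7, 8)
= fac_iter(6, 7 * 8) = fac_iter(6, 56)
= fac_iter(5, 6 * 56) = fac_iter(5, 336)
= fac_iter(4, 5 * 336) = fac_iter(4, 1680)
= fac_iter(3, 4 * 1680) = fac_iter(3, 6720)
= fac_iter(2, 3 * 6720) = fac_iter(2, 20160)
= fac_iter(1, 2 * 20160) = fac_iter(1, 40320)
n <= 1, return acc = 40320


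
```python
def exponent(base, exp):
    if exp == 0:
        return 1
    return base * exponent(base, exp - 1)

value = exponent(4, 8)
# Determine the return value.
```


exponent(4, 8)
= 4 * exponent(4, 7)
= 4 * 4 * exponent(4, 6)
= 4 * 4 * 4 * exponent(4, 5)
= 4 * 4 * 4 * 4 * exponent(4, 4)
= 4 * 4 * 4 * 4 * 4 * exponent(4, 3)
= 4 * 4 * 4 * 4 * 4 * 4 * exponent(4, 2)
= 4 * 4 * 4 * 4 * 4 * 4 * 4 * exponent(4, 1)
= 4 * 4 * 4 * 4 * 4 * 4 * 4 * 4 * exponent(4, 0)
= 4 * 4 * 4 * 4 * 4 * 4 * 4 * 4 * 1
= 65536


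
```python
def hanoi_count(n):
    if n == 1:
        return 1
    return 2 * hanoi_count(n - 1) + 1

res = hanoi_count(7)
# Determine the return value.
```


hanoi_count(7)
= 2 * hanoi_count(6) + 1
= 2 * (2 * hanoi_count(5) + 1) + 1
= 2 * (2 * (2 * hanoi_count(4) + 1) + 1) + 1
= 2 * (2 * (2 * (2 * hanoi_count(3) + 1) + 1) + 1) + 1
= 2 * (2 * (2 * (2 * (2 * hanoi_count(2) + 1) + 1) + 1) + 1) + 1
= 2 * (2 * (2 * (2 * (2 * (2 * hanoi_count(1) + 1) + 1) + 1) + 1) + 1) + 1
Now compute bottom-up:
hanoi_count(1) = 1
hanoi_count(2) = 2 * 1 + 1 = 3
hanoi_count(3) = 2 * 3 + 1 = 7
hanoi_count(4) = 2 * 7 + 1 = 15
hanoi_count(5) = 2 * 15 + 1 = 31
hanoi_count(6) = 2 * 31 + 1 = 63
hanoi_count(7) = 2 * 63 + 1 = 127
= 127


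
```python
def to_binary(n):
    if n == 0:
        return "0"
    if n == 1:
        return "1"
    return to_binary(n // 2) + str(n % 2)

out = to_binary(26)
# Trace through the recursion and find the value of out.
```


to_binary(26)
= to_binary(13) + "0"
= to_binary(6) + "1" + "0"
= to_binary(3) + "0" + "1" + "0"
= to_binary(1) + "1" + "0" + "1" + "0"
= "1" + "1" + "0" + "1" + "0"
= "11010"


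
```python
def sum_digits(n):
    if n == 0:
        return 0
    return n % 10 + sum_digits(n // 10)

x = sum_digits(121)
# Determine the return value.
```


sum_digits(121)
= 1 + sum_digits(12)
= 1 + 2 + sum_digits(1)
= 1 + 2 + 1 + sum_digits(0)
= 1 + 2 + 1 + 0
= 4


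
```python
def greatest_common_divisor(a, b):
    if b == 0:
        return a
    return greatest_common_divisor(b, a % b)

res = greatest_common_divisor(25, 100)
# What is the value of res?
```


greatest_common_divisor(25, 100)
= greatest_common_divisor(100, 25 % 100) = greatest_common_divisor(100, 25)
= greatest_common_divisor(25, 100 % 25) = greatest_common_divisor(25, 0)
b == 0, return a = 25


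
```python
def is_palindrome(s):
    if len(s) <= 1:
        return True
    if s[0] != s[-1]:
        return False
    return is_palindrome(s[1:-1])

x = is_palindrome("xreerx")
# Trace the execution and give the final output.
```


is_palindrome("xreerx")
"xreerx": s[0]='x' == s[-1]='x' -> is_palindrome("reer")
"reer": s[0]='r' == s[-1]='r' -> is_palindrome("ee")
"ee": s[0]='e' == s[-1]='e' -> is_palindrome("")
"": len <= 1 -> True
= True


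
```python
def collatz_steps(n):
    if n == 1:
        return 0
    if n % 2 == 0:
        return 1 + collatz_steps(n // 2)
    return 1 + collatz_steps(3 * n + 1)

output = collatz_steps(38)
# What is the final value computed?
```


collatz_steps(38)
38 is even -> collatz_steps(19)
19 is odd -> 3*19+1 = 58 -> collatz_steps(58)
58 is even -> collatz_steps(29)
29 is odd -> 3*29+1 = 88 -> collatz_steps(88)
88 is even -> collatz_steps(44)
44 is even -> collatz_steps(22)
22 is even -> collatz_steps(11)
11 is odd -> 3*11+1 = 34 -> collatz_steps(34)
34 is even -> collatz_steps(17)
17 is odd -> 3*17+1 = 52 -> collatz_steps(52)
52 is even -> collatz_steps(26)
26 is even -> collatz_steps(13)
13 is odd -> 3*13+1 = 40 -> collatz_steps(40)
40 is even -> collatz_steps(20)
20 is even -> collatz_steps(10)
10 is even -> collatz_steps(5)
5 is odd -> 3*5+1 = 16 -> collatz_steps(16)
16 is even -> collatz_steps(8)
8 is even -> collatz_steps(4)
4 is even -> collatz_steps(2)
2 is even -> collatz_steps(1)
Reached 1 after 21 steps
= 21


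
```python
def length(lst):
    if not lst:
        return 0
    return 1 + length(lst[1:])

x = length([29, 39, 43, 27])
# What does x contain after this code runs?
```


length([29, 39, 43, 27])
= 1 + length([39, 43, 27])
= 1 + 1 + length([43, 27])
= 1 + 1 + 1 + length([27])
= 1 + 1 + 1 + 1 + length([])
= 1 + 1 + 1 + 1 + 0
= 4


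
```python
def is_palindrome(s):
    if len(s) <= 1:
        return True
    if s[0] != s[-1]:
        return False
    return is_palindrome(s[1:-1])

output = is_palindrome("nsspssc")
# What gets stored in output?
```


is_palindrome("nsspssc")
"nsspssc": s[0]='n' != s[-1]='c' -> False
= False


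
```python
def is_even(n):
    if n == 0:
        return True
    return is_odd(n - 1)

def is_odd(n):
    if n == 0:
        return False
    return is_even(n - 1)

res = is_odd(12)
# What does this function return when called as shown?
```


is_odd(12)
= is_even(11)
= is_odd(10)
= is_even(9)
= is_odd(8)
= is_even(7)
= is_odd(6)
= is_even(5)
= is_odd(4)
= is_even(3)
= is_odd(2)
= is_even(1)
= is_odd(0)
n == 0: return False
= False


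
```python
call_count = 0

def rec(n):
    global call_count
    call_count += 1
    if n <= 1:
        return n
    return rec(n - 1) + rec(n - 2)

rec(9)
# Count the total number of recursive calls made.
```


rec(9) calls rec(8) and rec(7); each non-base call branches into two more.
Let C(k) = total number of calls made by rec(k), including the call to rec(k) itself.
Base cases: C(0) = 1, C(1) = 1
Recurrence: C(k) = 1 + C(k-1) + C(k-2)
  C(2) = 1 + C(1) + C(0) = 1 + 1 + 1 = 3
  C(3) = 1 + C(2) + C(1) = 1 + 3 + 1 = 5
  C(4) = 1 + C(3) + C(2) = 1 + 5 + 3 = 9
  C(5) = 1 + C(4) + C(3) = 1 + 9 + 5 = 15
  C(6) = 1 + C(5) + C(4) = 1 + 15 + 9 = 25
  C(7) = 1 + C(6) + C(5) = 1 + 25 + 15 = 41
  C(8) = 1 + C(7) + C(6) = 1 + 41 + 25 = 67
  C(9) = 1 + C(8) + C(7) = 1 + 67 + 41 = 109
Total calls = C(9) = 109


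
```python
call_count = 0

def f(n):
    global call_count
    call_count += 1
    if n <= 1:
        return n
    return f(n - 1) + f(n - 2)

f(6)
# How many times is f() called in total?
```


f(6) calls f(5) and f(4); each non-base call branches into two more.
Let C(k) = total number of calls made by f(k), including the call to f(k) itself.
Base cases: C(0) = 1, C(1) = 1
Recurrence: C(k) = 1 + C(k-1) + C(k-2)
  C(2) = 1 + C(1) + C(0) = 1 + 1 + 1 = 3
  C(3) = 1 + C(2) + C(1) = 1 + 3 + 1 = 5
  C(4) = 1 + C(3) + C(2) = 1 + 5 + 3 = 9
  C(5) = 1 + C(4) + C(3) = 1 + 9 + 5 = 15
  C(6) = 1 + C(5) + C(4) = 1 + 15 + 9 = 25
Total calls = C(6) = 25


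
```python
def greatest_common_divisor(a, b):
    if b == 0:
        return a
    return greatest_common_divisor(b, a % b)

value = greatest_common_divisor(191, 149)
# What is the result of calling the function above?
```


greatest_common_divisor(191, 149)
= greatest_common_divisor(149, 191 % 149) = greatest_common_divisor(149, 42)
= greatest_common_divisor(42, 149 % 42) = greatest_common_divisor(42, 23)
= greatest_common_divisor(23, 42 % 23) = greatest_common_divisor(23, 19)
= greatest_common_divisor(19, 23 % 19) = greatest_common_divisor(19, 4)
= greatest_common_divisor(4, 19 % 4) = greatest_common_divisor(4, 3)
= greatest_common_divisor(3, 4 % 3) = greatest_common_divisor(3, 1)
= greatest_common_divisor(1, 3 % 1) = greatest_common_divisor(1, 0)
b == 0, return a = 1


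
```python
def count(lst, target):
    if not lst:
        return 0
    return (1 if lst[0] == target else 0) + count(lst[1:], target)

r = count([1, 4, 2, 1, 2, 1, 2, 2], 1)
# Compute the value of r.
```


count([1, 4, 2, 1, 2, 1, 2, 2], 1)
lst[0]=1 == 1: 1 + count([4, 2, 1, 2, 1, 2, 2], 1)
lst[0]=4 != 1: 0 + count([2, 1, 2, 1, 2, 2], 1)
lst[0]=2 != 1: 0 + count([1, 2, 1, 2, 2], 1)
lst[0]=1 == 1: 1 + count([2, 1, 2, 2], 1)
lst[0]=2 != 1: 0 + count([1, 2, 2], 1)
lst[0]=1 == 1: 1 + count([2, 2], 1)
lst[0]=2 != 1: 0 + count([2], 1)
lst[0]=2 != 1: 0 + count([], 1)
= 3


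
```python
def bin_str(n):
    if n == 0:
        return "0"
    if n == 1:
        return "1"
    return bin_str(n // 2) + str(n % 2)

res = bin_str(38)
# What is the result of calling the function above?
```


bin_str(38)
= bin_str(19) + "0"
= bin_str(9) + "1" + "0"
= bin_str(4) + "1" + "1" + "0"
= bin_str(2) + "0" + "1" + "1" + "0"
= bin_str(1) + "0" + "0" + "1" + "1" + "0"
= "1" + "0" + "0" + "1" + "1" + "0"
= "100110"


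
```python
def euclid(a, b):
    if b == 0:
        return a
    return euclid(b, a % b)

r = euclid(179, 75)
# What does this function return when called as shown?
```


euclid(179, 75)
= euclid(75, 179 % 75) = euclid(75, 29)
= euclid(29, 75 % 29) = euclid(29, 17)
= euclid(17, 29 % 17) = euclid(17, 12)
= euclid(12, 17 % 12) = euclid(12, 5)
= euclid(5, 12 % 5) = euclid(5, 2)
= euclid(2, 5 % 2) = euclid(2, 1)
= euclid(1, 2 % 1) = euclid(1, 0)
b == 0, return a = 1


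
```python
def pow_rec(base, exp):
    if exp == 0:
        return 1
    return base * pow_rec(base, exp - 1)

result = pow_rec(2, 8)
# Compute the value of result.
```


pow_rec(2, 8)
= 2 * pow_rec(2, 7)
= 2 * 2 * pow_rec(2, 6)
= 2 * 2 * 2 * pow_rec(2, 5)
= 2 * 2 * 2 * 2 * pow_rec(2, 4)
= 2 * 2 * 2 * 2 * 2 * pow_rec(2, 3)
= 2 * 2 * 2 * 2 * 2 * 2 * pow_rec(2, 2)
= 2 * 2 * 2 * 2 * 2 * 2 * 2 * pow_rec(2, 1)
= 2 * 2 * 2 * 2 * 2 * 2 * 2 * 2 * pow_rec(2, 0)
= 2 * 2 * 2 * 2 * 2 * 2 * 2 * 2 * 1
= 256


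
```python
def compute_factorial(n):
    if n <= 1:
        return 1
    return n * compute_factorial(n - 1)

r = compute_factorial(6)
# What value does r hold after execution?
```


compute_factorial(6)
= 6 * compute_factorial(5)
= 6 * 5 * compute_factorial(4)
= 6 * 5 * 4 * compute_factorial(3)
= 6 * 5 * 4 * 3 * compute_factorial(2)
= 6 * 5 * 4 * 3 * 2 * compute_factorial(1)
= 6 * 5 * 4 * 3 * 2 * 1
= 720


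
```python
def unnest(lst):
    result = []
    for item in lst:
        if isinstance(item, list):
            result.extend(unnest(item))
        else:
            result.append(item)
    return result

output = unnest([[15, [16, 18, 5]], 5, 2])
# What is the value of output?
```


unnest([[15, [16, 18, 5]], 5, 2])
Processing each element:
  [15, [16, 18, 5]] is a list -> unnest recursively -> [15, 16, 18, 5]
  5 is not a list -> append 5
  2 is not a list -> append 2
= [15, 16, 18, 5, 5, 2]


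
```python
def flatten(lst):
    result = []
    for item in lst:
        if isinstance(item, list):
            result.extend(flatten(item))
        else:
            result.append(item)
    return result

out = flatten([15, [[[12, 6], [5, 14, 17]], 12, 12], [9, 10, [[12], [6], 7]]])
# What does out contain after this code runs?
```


flatten([15, [[[12, 6], [5, 14, 17]], 12, 12], [9, 10, [[12], [6], 7]]])
Processing each element:
  15 is not a list -> append 15
  [[[12, 6], [5, 14, 17]], 12, 12] is a list -> flatten recursively -> [12, 6, 5, 14, 17, 12, 12]
  [9, 10, [[12], [6], 7]] is a list -> flatten recursively -> [9, 10, 12, 6, 7]
= [15, 12, 6, 5, 14, 17, 12, 12, 9, 10, 12, 6, 7]


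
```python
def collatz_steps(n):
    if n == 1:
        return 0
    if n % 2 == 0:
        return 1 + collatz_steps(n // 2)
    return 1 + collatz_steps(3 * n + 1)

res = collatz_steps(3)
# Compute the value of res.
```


collatz_steps(3)
3 is odd -> 3*3+1 = 10 -> collatz_steps(10)
10 is even -> collatz_steps(5)
5 is odd -> 3*5+1 = 16 -> collatz_steps(16)
16 is even -> collatz_steps(8)
8 is even -> collatz_steps(4)
4 is even -> collatz_steps(2)
2 is even -> collatz_steps(1)
Reached 1 after 7 steps
= 7


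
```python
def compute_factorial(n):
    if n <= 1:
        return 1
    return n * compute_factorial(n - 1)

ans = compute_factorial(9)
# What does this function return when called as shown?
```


compute_factorial(9)
= 9 * compute_factorial(8)
= 9 * 8 * compute_factorial(7)
= 9 * 8 * 7 * compute_factorial(6)
= 9 * 8 * 7 * 6 * compute_factorial(5)
= 9 * 8 * 7 * 6 * 5 * compute_factorial(4)
= 9 * 8 * 7 * 6 * 5 * 4 * compute_factorial(3)
= 9 * 8 * 7 * 6 * 5 * 4 * 3 * compute_factorial(2)
= 9 * 8 * 7 * 6 * 5 * 4 * 3 * 2 * compute_factorial(1)
= 9 * 8 * 7 * 6 * 5 * 4 * 3 * 2 * 1
= 362880


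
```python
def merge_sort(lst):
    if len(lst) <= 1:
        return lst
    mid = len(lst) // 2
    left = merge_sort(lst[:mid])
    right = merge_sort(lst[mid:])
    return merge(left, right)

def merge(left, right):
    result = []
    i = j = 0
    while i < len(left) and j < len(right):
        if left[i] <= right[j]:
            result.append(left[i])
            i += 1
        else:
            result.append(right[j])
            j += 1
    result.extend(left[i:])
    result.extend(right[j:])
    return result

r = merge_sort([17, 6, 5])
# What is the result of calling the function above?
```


merge_sort([17, 6, 5])
Split into [17] and [6, 5]
Left sorted: [17]
Right sorted: [5, 6]
Merge [17] and [5, 6]
= [5, 6, 17]


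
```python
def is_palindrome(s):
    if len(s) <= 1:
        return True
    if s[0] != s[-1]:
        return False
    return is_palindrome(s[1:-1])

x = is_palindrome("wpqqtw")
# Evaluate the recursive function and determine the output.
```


is_palindrome("wpqqtw")
"wpqqtw": s[0]='w' == s[-1]='w' -> is_palindrome("pqqt")
"pqqt": s[0]='p' != s[-1]='t' -> False
= False


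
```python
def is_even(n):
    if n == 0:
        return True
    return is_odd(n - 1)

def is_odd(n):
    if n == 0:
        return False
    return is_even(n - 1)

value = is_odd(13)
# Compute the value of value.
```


is_odd(13)
= is_even(12)
= is_odd(11)
= is_even(10)
= is_odd(9)
= is_even(8)
= is_odd(7)
= is_even(6)
= is_odd(5)
= is_even(4)
= is_odd(3)
= is_even(2)
= is_odd(1)
= is_even(0)
n == 0: return True
= True


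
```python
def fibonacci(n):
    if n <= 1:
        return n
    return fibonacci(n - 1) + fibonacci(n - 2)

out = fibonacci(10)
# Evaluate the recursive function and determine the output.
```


fibonacci(10)
= fibonacci(9) + fibonacci(8)
= (fibonacci(8) + fibonacci(7)) + fibonacci(8)
Computing bottom-up: fibonacci(0)=0, fibonacci(1)=1, fibonacci(2)=1, fibonacci(3)=2, fibonacci(4)=3, fibonacci(5)=5, fibonacci(6)=8, fibonacci(7)=13, fibonacci(8)=21, fibonacci(9)=34, fibonacci(10)=55
= 55


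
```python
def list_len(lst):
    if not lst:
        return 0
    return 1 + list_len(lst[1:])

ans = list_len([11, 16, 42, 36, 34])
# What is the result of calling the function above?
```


list_len([11, 16, 42, 36, 34])
= 1 + list_len([16, 42, 36, 34])
= 1 + 1 + list_len([42, 36, 34])
= 1 + 1 + 1 + list_len([36, 34])
= 1 + 1 + 1 + 1 + list_len([34])
= 1 + 1 + 1 + 1 + 1 + list_len([])
= 1 + 1 + 1 + 1 + 1 + 0
= 5


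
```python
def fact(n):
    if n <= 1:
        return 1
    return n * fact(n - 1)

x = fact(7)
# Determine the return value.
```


fact(7)
= 7 * fact(6)
= 7 * 6 * fact(5)
= 7 * 6 * 5 * fact(4)
= 7 * 6 * 5 * 4 * fact(3)
= 7 * 6 * 5 * 4 * 3 * fact(2)
= 7 * 6 * 5 * 4 * 3 * 2 * fact(1)
= 7 * 6 * 5 * 4 * 3 * 2 * 1
= 5040


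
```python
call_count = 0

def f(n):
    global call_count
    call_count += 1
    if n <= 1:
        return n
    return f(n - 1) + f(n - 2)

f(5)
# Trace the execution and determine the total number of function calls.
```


f(5) calls f(4) and f(3); each non-base call branches into two more.
Let C(k) = total number of calls made by f(k), including the call to f(k) itself.
Base cases: C(0) = 1, C(1) = 1
Recurrence: C(k) = 1 + C(k-1) + C(k-2)
  C(2) = 1 + C(1) + C(0) = 1 + 1 + 1 = 3
  C(3) = 1 + C(2) + C(1) = 1 + 3 + 1 = 5
  C(4) = 1 + C(3) + C(2) = 1 + 5 + 3 = 9
  C(5) = 1 + C(4) + C(3) = 1 + 9 + 5 = 15
Total calls = C(5) = 15


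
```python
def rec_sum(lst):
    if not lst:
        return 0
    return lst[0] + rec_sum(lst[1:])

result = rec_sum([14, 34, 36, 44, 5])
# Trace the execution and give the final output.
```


rec_sum([14, 34, 36, 44, 5])
= 14 + rec_sum([34, 36, 44, 5])
= 14 + 34 + rec_sum([36, 44, 5])
= 14 + 34 + 36 + rec_sum([44, 5])
= 14 + 34 + 36 + 44 + rec_sum([5])
= 14 + 34 + 36 + 44 + 5 + rec_sum([])
= 14 + 34 + 36 + 44 + 5 + 0
= 133


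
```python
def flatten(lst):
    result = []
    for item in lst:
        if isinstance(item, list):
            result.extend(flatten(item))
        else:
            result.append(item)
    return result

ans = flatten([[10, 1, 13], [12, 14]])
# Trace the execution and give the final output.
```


flatten([[10, 1, 13], [12, 14]])
Processing each element:
  [10, 1, 13] is a list -> flatten recursively -> [10, 1, 13]
  [12, 14] is a list -> flatten recursively -> [12, 14]
= [10, 1, 13, 12, 14]


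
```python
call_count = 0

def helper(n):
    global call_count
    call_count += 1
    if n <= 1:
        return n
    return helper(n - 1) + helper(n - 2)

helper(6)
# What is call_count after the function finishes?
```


helper(6) calls helper(5) and helper(4); each non-base call branches into two more.
Let C(k) = total number of calls made by helper(k), including the call to helper(k) itself.
Base cases: C(0) = 1, C(1) = 1
Recurrence: C(k) = 1 + C(k-1) + C(k-2)
  C(2) = 1 + C(1) + C(0) = 1 + 1 + 1 = 3
  C(3) = 1 + C(2) + C(1) = 1 + 3 + 1 = 5
  C(4) = 1 + C(3) + C(2) = 1 + 5 + 3 = 9
  C(5) = 1 + C(4) + C(3) = 1 + 9 + 5 = 15
  C(6) = 1 + C(5) + C(4) = 1 + 15 + 9 = 25
Total calls = C(6) = 25


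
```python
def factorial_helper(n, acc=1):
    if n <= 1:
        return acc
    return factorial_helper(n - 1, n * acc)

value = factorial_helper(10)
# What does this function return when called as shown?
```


factorial_helper(10, 1)
= factorial_helper(9, 10 * 1) = factorial_helper(9, 10)
= factorial_helper(8, 9 * 10) = factorial_helper(8, 90)
= factorial_helper(7, 8 * 90) = factorial_helper(7, 720)
= factorial_helper(6, 7 * 720) = factorial_helper(6, 5040)
= factorial_helper(5, 6 * 5040) = factorial_helper(5, 30240)
= factorial_helper(4, 5 * 30240) = factorial_helper(4, 151200)
= factorial_helper(3, 4 * 151200) = factorial_helper(3, 604800)
= factorial_helper(2, 3 * 604800) = factorial_helper(2, 1814400)
= factorial_helper(1, 2 * 1814400) = factorial_helper(1, 3628800)
n <= 1, return acc = 3628800


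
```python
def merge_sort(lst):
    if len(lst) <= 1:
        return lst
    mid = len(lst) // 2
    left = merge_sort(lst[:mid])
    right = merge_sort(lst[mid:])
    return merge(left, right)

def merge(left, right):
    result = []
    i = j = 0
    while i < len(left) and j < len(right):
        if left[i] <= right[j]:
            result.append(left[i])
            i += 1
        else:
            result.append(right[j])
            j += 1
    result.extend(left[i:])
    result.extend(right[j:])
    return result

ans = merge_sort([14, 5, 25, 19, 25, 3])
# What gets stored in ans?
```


merge_sort([14, 5, 25, 19, 25, 3])
Split into [14, 5, 25] and [19, 25, 3]
Left sorted: [5, 14, 25]
Right sorted: [3, 19, 25]
Merge [5, 14, 25] and [3, 19, 25]
= [3, 5, 14, 19, 25, 25]


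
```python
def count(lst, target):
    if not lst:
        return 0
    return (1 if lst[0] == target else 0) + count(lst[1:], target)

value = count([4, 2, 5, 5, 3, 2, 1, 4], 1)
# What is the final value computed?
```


count([4, 2, 5, 5, 3, 2, 1, 4], 1)
lst[0]=4 != 1: 0 + count([2, 5, 5, 3, 2, 1, 4], 1)
lst[0]=2 != 1: 0 + count([5, 5, 3, 2, 1, 4], 1)
lst[0]=5 != 1: 0 + count([5, 3, 2, 1, 4], 1)
lst[0]=5 != 1: 0 + count([3, 2, 1, 4], 1)
lst[0]=3 != 1: 0 + count([2, 1, 4], 1)
lst[0]=2 != 1: 0 + count([1, 4], 1)
lst[0]=1 == 1: 1 + count([4], 1)
lst[0]=4 != 1: 0 + count([], 1)
= 1


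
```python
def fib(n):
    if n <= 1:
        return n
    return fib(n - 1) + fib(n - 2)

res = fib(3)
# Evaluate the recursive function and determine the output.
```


fib(3)
= fib(2) + fib(1)
Computing bottom-up: fib(0)=0, fib(1)=1, fib(2)=1, fib(3)=2
= 2


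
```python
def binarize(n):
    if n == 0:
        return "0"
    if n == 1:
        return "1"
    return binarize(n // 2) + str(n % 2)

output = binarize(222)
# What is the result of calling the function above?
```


binarize(222)
= binarize(111) + "0"
= binarize(55) + "1" + "0"
= binarize(27) + "1" + "1" + "0"
= binarize(13) + "1" + "1" + "1" + "0"
= binarize(6) + "1" + "1" + "1" + "1" + "0"
= binarize(3) + "0" + "1" + "1" + "1" + "1" + "0"
= binarize(1) + "1" + "0" + "1" + "1" + "1" + "1" + "0"
= "1" + "1" + "0" + "1" + "1" + "1" + "1" + "0"
= "11011110"


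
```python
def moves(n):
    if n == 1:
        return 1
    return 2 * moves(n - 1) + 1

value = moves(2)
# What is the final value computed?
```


moves(2)
= 2 * moves(1) + 1
Now compute bottom-up:
moves(1) = 1
moves(2) = 2 * 1 + 1 = 3
= 3


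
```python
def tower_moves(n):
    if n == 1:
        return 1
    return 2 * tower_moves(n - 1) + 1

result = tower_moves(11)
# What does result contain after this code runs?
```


tower_moves(11)
= 2 * tower_moves(10) + 1
= 2 * (2 * tower_moves(9) + 1) + 1
= 2 * (2 * (2 * tower_moves(8) + 1) + 1) + 1
= 2 * (2 * (2 * (2 * tower_moves(7) + 1) + 1) + 1) + 1
= 2 * (2 * (2 * (2 * (2 * tower_moves(6) + 1) + 1) + 1) + 1) + 1
= 2 * (2 * (2 * (2 * (2 * (2 * tower_moves(5) + 1) + 1) + 1) + 1) + 1) + 1
= 2 * (2 * (2 * (2 * (2 * (2 * (2 * tower_moves(4) + 1) + 1) + 1) + 1) + 1) + 1) + 1
= 2 * (2 * (2 * (2 * (2 * (2 * (2 * (2 * tower_moves(3) + 1) + 1) + 1) + 1) + 1) + 1) + 1) + 1
= 2 * (2 * (2 * (2 * (2 * (2 * (2 * (2 * (2 * tower_moves(2) + 1) + 1) + 1) + 1) + 1) + 1) + 1) + 1) + 1
= 2 * (2 * (2 * (2 * (2 * (2 * (2 * (2 * (2 * (2 * tower_moves(1) + 1) + 1) + 1) + 1) + 1) + 1) + 1) + 1) + 1) + 1
Now compute bottom-up:
tower_moves(1) = 1
tower_moves(2) = 2 * 1 + 1 = 3
tower_moves(3) = 2 * 3 + 1 = 7
tower_moves(4) = 2 * 7 + 1 = 15
tower_moves(5) = 2 * 15 + 1 = 31
tower_moves(6) = 2 * 31 + 1 = 63
tower_moves(7) = 2 * 63 + 1 = 127
tower_moves(8) = 2 * 127 + 1 = 255
tower_moves(9) = 2 * 255 + 1 = 511
tower_moves(10) = 2 * 511 + 1 = 1023
tower_moves(11) = 2 * 1023 + 1 = 2047
= 2047


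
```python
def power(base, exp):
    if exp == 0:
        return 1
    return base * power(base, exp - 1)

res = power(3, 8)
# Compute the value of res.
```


power(3, 8)
= 3 * power(3, 7)
= 3 * 3 * power(3, 6)
= 3 * 3 * 3 * power(3, 5)
= 3 * 3 * 3 * 3 * power(3, 4)
= 3 * 3 * 3 * 3 * 3 * power(3, 3)
= 3 * 3 * 3 * 3 * 3 * 3 * power(3, 2)
= 3 * 3 * 3 * 3 * 3 * 3 * 3 * power(3, 1)
= 3 * 3 * 3 * 3 * 3 * 3 * 3 * 3 * power(3, 0)
= 3 * 3 * 3 * 3 * 3 * 3 * 3 * 3 * 1
= 6561


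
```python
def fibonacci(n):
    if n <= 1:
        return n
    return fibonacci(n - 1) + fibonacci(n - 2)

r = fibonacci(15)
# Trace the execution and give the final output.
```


fibonacci(15)
= fibonacci(14) + fibonacci(13)
= (fibonacci(13) + fibonacci(12)) + fibonacci(13)
Computing bottom-up: fibonacci(0)=0, fibonacci(1)=1, fibonacci(2)=1, fibonacci(3)=2, fibonacci(4)=3, fibonacci(5)=5, fibonacci(6)=8, fibonacci(7)=13, fibonacci(8)=21, fibonacci(9)=34, fibonacci(10)=55, fibonacci(11)=89, fibonacci(12)=144, fibonacci(13)=233, fibonacci(14)=377, fibonacci(15)=610
= 610


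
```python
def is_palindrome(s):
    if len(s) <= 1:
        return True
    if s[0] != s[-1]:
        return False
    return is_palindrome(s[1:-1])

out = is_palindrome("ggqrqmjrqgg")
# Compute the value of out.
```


is_palindrome("ggqrqmjrqgg")
"ggqrqmjrqgg": s[0]='g' == s[-1]='g' -> is_palindrome("gqrqmjrqg")
"gqrqmjrqg": s[0]='g' == s[-1]='g' -> is_palindrome("qrqmjrq")
"qrqmjrq": s[0]='q' == s[-1]='q' -> is_palindrome("rqmjr")
"rqmjr": s[0]='r' == s[-1]='r' -> is_palindrome("qmj")
"qmj": s[0]='q' != s[-1]='j' -> False
= False


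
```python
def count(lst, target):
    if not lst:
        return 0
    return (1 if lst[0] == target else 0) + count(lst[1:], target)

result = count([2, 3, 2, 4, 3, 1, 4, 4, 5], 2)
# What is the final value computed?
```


count([2, 3, 2, 4, 3, 1, 4, 4, 5], 2)
lst[0]=2 == 2: 1 + count([3, 2, 4, 3, 1, 4, 4, 5], 2)
lst[0]=3 != 2: 0 + count([2, 4, 3, 1, 4, 4, 5], 2)
lst[0]=2 == 2: 1 + count([4, 3, 1, 4, 4, 5], 2)
lst[0]=4 != 2: 0 + count([3, 1, 4, 4, 5], 2)
lst[0]=3 != 2: 0 + count([1, 4, 4, 5], 2)
lst[0]=1 != 2: 0 + count([4, 4, 5], 2)
lst[0]=4 != 2: 0 + count([4, 5], 2)
lst[0]=4 != 2: 0 + count([5], 2)
lst[0]=5 != 2: 0 + count([], 2)
= 2


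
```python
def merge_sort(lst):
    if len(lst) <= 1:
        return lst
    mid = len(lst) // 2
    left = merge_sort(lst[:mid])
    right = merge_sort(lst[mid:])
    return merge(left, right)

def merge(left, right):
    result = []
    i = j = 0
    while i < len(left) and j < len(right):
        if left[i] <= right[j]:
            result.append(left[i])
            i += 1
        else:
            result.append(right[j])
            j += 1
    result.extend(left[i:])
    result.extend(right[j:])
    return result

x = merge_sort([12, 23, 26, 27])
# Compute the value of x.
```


merge_sort([12, 23, 26, 27])
Split into [12, 23] and [26, 27]
Left sorted: [12, 23]
Right sorted: [26, 27]
Merge [12, 23] and [26, 27]
= [12, 23, 26, 27]


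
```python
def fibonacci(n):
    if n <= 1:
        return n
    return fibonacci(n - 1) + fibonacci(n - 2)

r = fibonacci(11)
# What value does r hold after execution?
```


fibonacci(11)
= fibonacci(10) + fibonacci(9)
= (fibonacci(9) + fibonacci(8)) + fibonacci(9)
Computing bottom-up: fibonacci(0)=0, fibonacci(1)=1, fibonacci(2)=1, fibonacci(3)=2, fibonacci(4)=3, fibonacci(5)=5, fibonacci(6)=8, fibonacci(7)=13, fibonacci(8)=21, fibonacci(9)=34, fibonacci(10)=55, fibonacci(11)=89
= 89


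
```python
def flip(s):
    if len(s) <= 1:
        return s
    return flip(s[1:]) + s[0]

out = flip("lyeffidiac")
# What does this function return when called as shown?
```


flip("lyeffidiac")
= flip("yeffidiac") + "l"
= flip("effidiac") + "y" + "l"
= flip("ffidiac") + "e" + "y" + "l"
= flip("fidiac") + "f" + "e" + "y" + "l"
= flip("idiac") + "f" + "f" + "e" + "y" + "l"
= flip("diac") + "i" + "f" + "f" + "e" + "y" + "l"
= flip("iac") + "d" + "i" + "f" + "f" + "e" + "y" + "l"
= flip("ac") + "i" + "d" + "i" + "f" + "f" + "e" + "y" + "l"
= flip("c") + "a" + "i" + "d" + "i" + "f" + "f" + "e" + "y" + "l"
= "c" + "a" + "i" + "d" + "i" + "f" + "f" + "e" + "y" + "l"
= "caidiffeyl"


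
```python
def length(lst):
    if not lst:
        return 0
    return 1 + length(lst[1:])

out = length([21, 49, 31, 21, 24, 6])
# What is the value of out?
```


length([21, 49, 31, 21, 24, 6])
= 1 + length([49, 31, 21, 24, 6])
= 1 + 1 + length([31, 21, 24, 6])
= 1 + 1 + 1 + length([21, 24, 6])
= 1 + 1 + 1 + 1 + length([24, 6])
= 1 + 1 + 1 + 1 + 1 + length([6])
= 1 + 1 + 1 + 1 + 1 + 1 + length([])
= 1 + 1 + 1 + 1 + 1 + 1 + 0
= 6


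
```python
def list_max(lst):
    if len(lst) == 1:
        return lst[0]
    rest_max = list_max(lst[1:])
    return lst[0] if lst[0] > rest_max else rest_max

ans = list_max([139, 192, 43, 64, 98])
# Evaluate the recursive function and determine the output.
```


list_max([139, 192, 43, 64, 98])
= compare 139 with list_max([192, 43, 64, 98])
= compare 192 with list_max([43, 64, 98])
= compare 43 with list_max([64, 98])
= compare 64 with list_max([98])
Base: list_max([98]) = 98
compare 64 with 98: max = 98
compare 43 with 98: max = 98
compare 192 with 98: max = 192
compare 139 with 192: max = 192
= 192


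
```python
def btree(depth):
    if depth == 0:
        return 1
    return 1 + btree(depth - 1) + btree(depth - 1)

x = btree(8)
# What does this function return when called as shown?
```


btree(8)
= 1 + btree(7) + btree(7)
= 1 + 2 * btree(7)
btree(k) = 2^(k+1) - 1
btree(0) = 1
btree(1) = 3
btree(2) = 7
btree(3) = 15
btree(4) = 31
btree(8) = 2^9 - 1 = 511


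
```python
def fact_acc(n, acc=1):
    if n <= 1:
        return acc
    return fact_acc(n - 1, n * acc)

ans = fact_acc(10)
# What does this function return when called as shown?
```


fact_acc(10, 1)
= fact_acc(9, 10 * 1) = fact_acc(9, 10)
= fact_acc(8, 9 * 10) = fact_acc(8, 90)
= fact_acc(7, 8 * 90) = fact_acc(7, 720)
= fact_acc(6, 7 * 720) = fact_acc(6, 5040)
= fact_acc(5, 6 * 5040) = fact_acc(5, 30240)
= fact_acc(4, 5 * 30240) = fact_acc(4, 151200)
= fact_acc(3, 4 * 151200) = fact_acc(3, 604800)
= fact_acc(2, 3 * 604800) = fact_acc(2, 1814400)
= fact_acc(1, 2 * 1814400) = fact_acc(1, 3628800)
n <= 1, return acc = 3628800


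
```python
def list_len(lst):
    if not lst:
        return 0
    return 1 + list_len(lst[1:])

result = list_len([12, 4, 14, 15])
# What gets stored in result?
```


list_len([12, 4, 14, 15])
= 1 + list_len([4, 14, 15])
= 1 + 1 + list_len([14, 15])
= 1 + 1 + 1 + list_len([15])
= 1 + 1 + 1 + 1 + list_len([])
= 1 + 1 + 1 + 1 + 0
= 4


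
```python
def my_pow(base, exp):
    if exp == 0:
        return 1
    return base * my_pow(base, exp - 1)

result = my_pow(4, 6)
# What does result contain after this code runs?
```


my_pow(4, 6)
= 4 * my_pow(4, 5)
= 4 * 4 * my_pow(4, 4)
= 4 * 4 * 4 * my_pow(4, 3)
= 4 * 4 * 4 * 4 * my_pow(4, 2)
= 4 * 4 * 4 * 4 * 4 * my_pow(4, 1)
= 4 * 4 * 4 * 4 * 4 * 4 * my_pow(4, 0)
= 4 * 4 * 4 * 4 * 4 * 4 * 1
= 4096


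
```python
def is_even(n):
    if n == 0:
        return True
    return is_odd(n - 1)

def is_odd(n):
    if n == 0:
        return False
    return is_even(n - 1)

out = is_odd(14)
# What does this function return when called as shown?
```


is_odd(14)
= is_even(13)
= is_odd(12)
= is_even(11)
= is_odd(10)
= is_even(9)
= is_odd(8)
= is_even(7)
= is_odd(6)
= is_even(5)
= is_odd(4)
= is_even(3)
= is_odd(2)
= is_even(1)
= is_odd(0)
n == 0: return False
= False


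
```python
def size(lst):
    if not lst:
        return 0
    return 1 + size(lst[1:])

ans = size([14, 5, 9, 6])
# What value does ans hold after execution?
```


size([14, 5, 9, 6])
= 1 + size([5, 9, 6])
= 1 + 1 + size([9, 6])
= 1 + 1 + 1 + size([6])
= 1 + 1 + 1 + 1 + size([])
= 1 + 1 + 1 + 1 + 0
= 4


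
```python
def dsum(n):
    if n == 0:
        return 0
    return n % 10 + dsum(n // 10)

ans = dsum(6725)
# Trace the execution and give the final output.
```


dsum(6725)
= 5 + dsum(672)
= 5 + 2 + dsum(67)
= 5 + 2 + 7 + dsum(6)
= 5 + 2 + 7 + 6 + dsum(0)
= 5 + 2 + 7 + 6 + 0
= 20


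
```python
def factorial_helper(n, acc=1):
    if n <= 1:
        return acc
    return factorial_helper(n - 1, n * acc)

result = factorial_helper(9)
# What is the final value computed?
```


factorial_helper(9, 1)
= factorial_helper(8, 9 * 1) = factorial_helper(8, 9)
= factorial_helper(7, 8 * 9) = factorial_helper(7, 72)
= factorial_helper(6, 7 * 72) = factorial_helper(6, 504)
= factorial_helper(5, 6 * 504) = factorial_helper(5, 3024)
= factorial_helper(4, 5 * 3024) = factorial_helper(4, 15120)
= factorial_helper(3, 4 * 15120) = factorial_helper(3, 60480)
= factorial_helper(2, 3 * 60480) = factorial_helper(2, 181440)
= factorial_helper(1, 2 * 181440) = factorial_helper(1, 362880)
n <= 1, return acc = 362880


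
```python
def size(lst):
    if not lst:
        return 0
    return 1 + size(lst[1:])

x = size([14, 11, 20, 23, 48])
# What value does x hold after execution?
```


size([14, 11, 20, 23, 48])
= 1 + size([11, 20, 23, 48])
= 1 + 1 + size([20, 23, 48])
= 1 + 1 + 1 + size([23, 48])
= 1 + 1 + 1 + 1 + size([48])
= 1 + 1 + 1 + 1 + 1 + size([])
= 1 + 1 + 1 + 1 + 1 + 0
= 5


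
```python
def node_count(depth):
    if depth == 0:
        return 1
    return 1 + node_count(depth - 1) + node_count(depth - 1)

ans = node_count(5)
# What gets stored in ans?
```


node_count(5)
= 1 + node_count(4) + node_count(4)
= 1 + 2 * node_count(4)
node_count(k) = 2^(k+1) - 1
node_count(0) = 1
node_count(1) = 3
node_count(2) = 7
node_count(3) = 15
node_count(4) = 31
node_count(5) = 2^6 - 1 = 63


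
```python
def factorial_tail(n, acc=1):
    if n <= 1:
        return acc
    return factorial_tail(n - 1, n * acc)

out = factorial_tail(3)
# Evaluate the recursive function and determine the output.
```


factorial_tail(3, 1)
= factorial_tail(2, 3 * 1) = factorial_tail(2, 3)
= factorial_tail(1, 2 * 3) = factorial_tail(1, 6)
n <= 1, return acc = 6


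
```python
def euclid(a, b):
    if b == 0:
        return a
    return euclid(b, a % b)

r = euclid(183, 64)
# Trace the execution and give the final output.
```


euclid(183, 64)
= euclid(64, 183 % 64) = euclid(64, 55)
= euclid(55, 64 % 55) = euclid(55, 9)
= euclid(9, 55 % 9) = euclid(9, 1)
= euclid(1, 9 % 1) = euclid(1, 0)
b == 0, return a = 1


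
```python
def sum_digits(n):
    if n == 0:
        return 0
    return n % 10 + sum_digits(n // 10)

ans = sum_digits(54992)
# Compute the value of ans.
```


sum_digits(54992)
= 2 + sum_digits(5499)
= 2 + 9 + sum_digits(549)
= 2 + 9 + 9 + sum_digits(54)
= 2 + 9 + 9 + 4 + sum_digits(5)
= 2 + 9 + 9 + 4 + 5 + sum_digits(0)
= 2 + 9 + 9 + 4 + 5 + 0
= 29


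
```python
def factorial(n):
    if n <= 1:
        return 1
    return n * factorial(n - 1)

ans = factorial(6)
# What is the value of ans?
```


factorial(6)
= 6 * factorial(5)
= 6 * 5 * factorial(4)
= 6 * 5 * 4 * factorial(3)
= 6 * 5 * 4 * 3 * factorial(2)
= 6 * 5 * 4 * 3 * 2 * factorial(1)
= 6 * 5 * 4 * 3 * 2 * 1
= 720


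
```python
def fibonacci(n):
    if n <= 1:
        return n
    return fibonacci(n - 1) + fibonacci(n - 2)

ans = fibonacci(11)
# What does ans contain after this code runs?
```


fibonacci(11)
= fibonacci(10) + fibonacci(9)
= (fibonacci(9) + fibonacci(8)) + fibonacci(9)
Computing bottom-up: fibonacci(0)=0, fibonacci(1)=1, fibonacci(2)=1, fibonacci(3)=2, fibonacci(4)=3, fibonacci(5)=5, fibonacci(6)=8, fibonacci(7)=13, fibonacci(8)=21, fibonacci(9)=34, fibonacci(10)=55, fibonacci(11)=89
= 89


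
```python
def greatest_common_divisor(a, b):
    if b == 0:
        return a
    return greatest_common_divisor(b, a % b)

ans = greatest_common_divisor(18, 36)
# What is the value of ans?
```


greatest_common_divisor(18, 36)
= greatest_common_divisor(36, 18 % 36) = greatest_common_divisor(36, 18)
= greatest_common_divisor(18, 36 % 18) = greatest_common_divisor(18, 0)
b == 0, return a = 18


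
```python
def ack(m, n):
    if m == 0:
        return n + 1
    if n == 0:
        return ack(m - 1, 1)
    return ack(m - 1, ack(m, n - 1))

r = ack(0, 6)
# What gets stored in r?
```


ack(0, 6)
m == 0: return 6 + 1 = 7
= 7


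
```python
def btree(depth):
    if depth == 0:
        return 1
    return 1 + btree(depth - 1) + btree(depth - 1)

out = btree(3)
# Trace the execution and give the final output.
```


btree(3)
= 1 + btree(2) + btree(2)
= 1 + 2 * btree(2)
btree(k) = 2^(k+1) - 1
btree(0) = 1
btree(1) = 3
btree(2) = 7
btree(3) = 15
btree(3) = 2^4 - 1 = 15


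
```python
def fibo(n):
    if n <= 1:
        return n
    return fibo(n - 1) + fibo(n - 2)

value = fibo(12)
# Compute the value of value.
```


fibo(12)
= fibo(11) + fibo(10)
= (fibo(10) + fibo(9)) + fibo(10)
Computing bottom-up: fibo(0)=0, fibo(1)=1, fibo(2)=1, fibo(3)=2, fibo(4)=3, fibo(5)=5, fibo(6)=8, fibo(7)=13, fibo(8)=21, fibo(9)=34, fibo(10)=55, fibo(11)=89, fibo(12)=144
= 144
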